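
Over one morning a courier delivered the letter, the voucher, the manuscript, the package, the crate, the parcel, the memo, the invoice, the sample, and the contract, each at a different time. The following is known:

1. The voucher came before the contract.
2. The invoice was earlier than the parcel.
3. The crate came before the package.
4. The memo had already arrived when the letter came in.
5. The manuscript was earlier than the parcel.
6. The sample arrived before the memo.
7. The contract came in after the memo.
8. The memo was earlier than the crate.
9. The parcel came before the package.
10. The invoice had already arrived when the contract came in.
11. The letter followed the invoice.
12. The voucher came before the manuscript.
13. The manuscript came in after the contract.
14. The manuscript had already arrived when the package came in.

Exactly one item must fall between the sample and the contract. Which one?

the memo

Tracing the constraints gives the sample → the memo → the contract, so the memo sits after the sample and before the contract.
No other item is forced both after the sample and before the contract.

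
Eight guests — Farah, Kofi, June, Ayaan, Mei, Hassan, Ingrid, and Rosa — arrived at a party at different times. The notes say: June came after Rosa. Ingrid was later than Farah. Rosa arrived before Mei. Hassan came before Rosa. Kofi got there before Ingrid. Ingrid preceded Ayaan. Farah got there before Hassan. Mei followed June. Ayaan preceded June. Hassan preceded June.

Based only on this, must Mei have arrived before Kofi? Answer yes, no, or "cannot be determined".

no

Tracing the constraints gives Kofi → Ingrid → Ayaan → June → Mei, so Kofi must come before Mei.
That means Mei cannot be before Kofi.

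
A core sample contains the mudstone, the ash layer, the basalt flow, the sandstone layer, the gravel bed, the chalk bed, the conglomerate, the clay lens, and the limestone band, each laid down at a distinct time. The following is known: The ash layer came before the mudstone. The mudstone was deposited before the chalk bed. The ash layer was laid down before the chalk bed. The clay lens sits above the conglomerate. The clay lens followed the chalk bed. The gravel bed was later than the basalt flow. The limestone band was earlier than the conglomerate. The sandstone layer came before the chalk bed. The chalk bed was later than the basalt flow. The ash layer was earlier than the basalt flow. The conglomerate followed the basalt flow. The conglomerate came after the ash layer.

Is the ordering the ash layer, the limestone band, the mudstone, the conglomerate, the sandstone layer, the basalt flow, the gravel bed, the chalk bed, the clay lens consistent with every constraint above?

The constraints require the basalt flow before the conglomerate, but in the proposed sequence the conglomerate appears ahead of the basalt flow. That one violation is enough.

no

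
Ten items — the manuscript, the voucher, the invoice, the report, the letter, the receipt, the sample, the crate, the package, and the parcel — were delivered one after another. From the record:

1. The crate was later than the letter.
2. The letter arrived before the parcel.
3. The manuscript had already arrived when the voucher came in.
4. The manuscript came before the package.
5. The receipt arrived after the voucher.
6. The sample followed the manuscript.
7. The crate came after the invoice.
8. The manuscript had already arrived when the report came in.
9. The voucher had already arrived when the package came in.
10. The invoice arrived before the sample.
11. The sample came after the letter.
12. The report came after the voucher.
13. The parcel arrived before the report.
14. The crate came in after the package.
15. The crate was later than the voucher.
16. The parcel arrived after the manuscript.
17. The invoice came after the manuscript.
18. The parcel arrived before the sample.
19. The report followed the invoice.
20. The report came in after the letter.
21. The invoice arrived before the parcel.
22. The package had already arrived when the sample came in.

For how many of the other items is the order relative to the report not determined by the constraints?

Forced before the report: the invoice, the letter, the manuscript, the parcel, and the voucher.
That leaves the crate, the package, the receipt, and the sample with no forced order relative to the report — 4.

4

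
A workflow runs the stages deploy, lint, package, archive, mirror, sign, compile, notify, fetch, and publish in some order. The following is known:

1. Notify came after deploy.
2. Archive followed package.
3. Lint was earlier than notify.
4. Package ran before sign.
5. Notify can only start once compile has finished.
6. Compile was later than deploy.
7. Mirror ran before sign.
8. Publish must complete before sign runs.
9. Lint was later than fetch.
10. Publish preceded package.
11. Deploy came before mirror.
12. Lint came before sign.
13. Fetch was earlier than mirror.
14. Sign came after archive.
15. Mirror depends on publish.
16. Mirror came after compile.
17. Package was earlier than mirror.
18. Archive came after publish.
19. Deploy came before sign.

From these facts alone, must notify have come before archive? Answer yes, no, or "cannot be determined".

cannot be determined

No chain of stated constraints runs from notify to archive, and none runs from archive to notify either.
So the relative order of notify and archive is not fixed by the given facts.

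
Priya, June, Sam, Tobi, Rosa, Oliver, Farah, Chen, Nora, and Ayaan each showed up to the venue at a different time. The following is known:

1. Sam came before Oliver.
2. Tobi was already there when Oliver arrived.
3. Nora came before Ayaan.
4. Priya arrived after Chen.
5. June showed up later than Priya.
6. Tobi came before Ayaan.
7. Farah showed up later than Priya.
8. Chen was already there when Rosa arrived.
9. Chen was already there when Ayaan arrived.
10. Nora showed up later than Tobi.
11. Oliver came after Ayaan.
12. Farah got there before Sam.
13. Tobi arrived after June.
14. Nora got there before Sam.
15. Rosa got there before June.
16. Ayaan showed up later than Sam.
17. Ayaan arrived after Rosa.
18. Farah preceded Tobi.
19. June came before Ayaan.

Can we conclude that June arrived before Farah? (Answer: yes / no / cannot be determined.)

No chain of stated constraints runs from June to Farah, and none runs from Farah to June either.
So the relative order of June and Farah is not fixed by the given facts.

cannot be determined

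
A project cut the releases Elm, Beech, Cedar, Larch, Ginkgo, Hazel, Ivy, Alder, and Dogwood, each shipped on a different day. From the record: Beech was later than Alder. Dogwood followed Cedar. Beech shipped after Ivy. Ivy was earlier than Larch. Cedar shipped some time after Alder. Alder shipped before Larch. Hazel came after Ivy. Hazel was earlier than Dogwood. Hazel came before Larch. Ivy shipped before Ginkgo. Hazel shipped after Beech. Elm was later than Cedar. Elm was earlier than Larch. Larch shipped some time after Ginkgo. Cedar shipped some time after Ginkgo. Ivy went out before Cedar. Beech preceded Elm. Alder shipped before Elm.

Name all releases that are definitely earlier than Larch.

Directly stated before Larch: Alder, Elm, Ginkgo, Hazel, and Ivy.
Beech reaches Larch via Beech → Elm → Larch.
Cedar reaches Larch via Cedar → Elm → Larch.

Alder, Beech, Cedar, Elm, Ginkgo, Hazel, Ivy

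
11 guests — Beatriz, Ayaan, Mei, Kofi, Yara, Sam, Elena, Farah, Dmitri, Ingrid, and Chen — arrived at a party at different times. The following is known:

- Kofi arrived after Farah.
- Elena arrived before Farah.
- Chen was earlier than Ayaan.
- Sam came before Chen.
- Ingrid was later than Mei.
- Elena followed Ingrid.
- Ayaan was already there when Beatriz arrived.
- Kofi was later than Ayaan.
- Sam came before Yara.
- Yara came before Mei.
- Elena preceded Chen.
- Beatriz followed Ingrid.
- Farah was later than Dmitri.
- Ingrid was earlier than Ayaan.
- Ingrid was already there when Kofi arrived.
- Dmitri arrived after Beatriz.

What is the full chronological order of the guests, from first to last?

Sam, Yara, Mei, Ingrid, Elena, Chen, Ayaan, Beatriz, Dmitri, Farah, Kofi

The constraints fix every adjacent pair, so only one ordering works:
Sam → Yara → Mei → Ingrid → Elena → Chen → Ayaan → Beatriz → Dmitri → Farah → Kofi.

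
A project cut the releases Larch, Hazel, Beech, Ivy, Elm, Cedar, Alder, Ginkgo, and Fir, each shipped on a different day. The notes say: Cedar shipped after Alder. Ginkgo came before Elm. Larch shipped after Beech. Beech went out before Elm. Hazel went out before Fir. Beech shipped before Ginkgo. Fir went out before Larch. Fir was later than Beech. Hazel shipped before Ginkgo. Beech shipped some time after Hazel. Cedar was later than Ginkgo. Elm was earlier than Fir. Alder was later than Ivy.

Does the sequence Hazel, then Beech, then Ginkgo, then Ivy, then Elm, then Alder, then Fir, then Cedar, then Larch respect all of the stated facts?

Check each stated constraint against the proposed order — e.g. Hazel is ahead of Fir; Beech is ahead of Larch. Every pair is in the required order; nothing is violated.

yes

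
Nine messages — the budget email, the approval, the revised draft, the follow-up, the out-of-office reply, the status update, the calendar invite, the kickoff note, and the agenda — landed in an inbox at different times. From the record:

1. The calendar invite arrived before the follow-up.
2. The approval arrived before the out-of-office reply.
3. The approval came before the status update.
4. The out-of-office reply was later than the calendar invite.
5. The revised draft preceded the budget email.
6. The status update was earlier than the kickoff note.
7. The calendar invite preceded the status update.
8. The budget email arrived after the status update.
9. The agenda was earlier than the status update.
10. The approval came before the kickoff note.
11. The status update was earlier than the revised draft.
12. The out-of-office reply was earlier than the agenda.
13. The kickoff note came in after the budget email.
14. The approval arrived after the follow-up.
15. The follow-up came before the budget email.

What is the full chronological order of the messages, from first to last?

the calendar invite, the follow-up, the approval, the out-of-office reply, the agenda, the status update, the revised draft, the budget email, the kickoff note

The constraints fix every adjacent pair, so only one ordering works:
the calendar invite → the follow-up → the approval → the out-of-office reply → the agenda → the status update → the revised draft → the budget email → the kickoff note.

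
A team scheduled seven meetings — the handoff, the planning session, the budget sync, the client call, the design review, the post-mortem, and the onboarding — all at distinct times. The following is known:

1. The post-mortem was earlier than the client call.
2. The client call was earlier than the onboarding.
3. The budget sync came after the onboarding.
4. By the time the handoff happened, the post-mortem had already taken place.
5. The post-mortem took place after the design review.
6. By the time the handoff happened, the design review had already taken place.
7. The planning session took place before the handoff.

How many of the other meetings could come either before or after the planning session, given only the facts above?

5

Forced after the planning session: the handoff.
That leaves the budget sync, the client call, the design review, the onboarding, and the post-mortem with no forced order relative to the planning session — 5.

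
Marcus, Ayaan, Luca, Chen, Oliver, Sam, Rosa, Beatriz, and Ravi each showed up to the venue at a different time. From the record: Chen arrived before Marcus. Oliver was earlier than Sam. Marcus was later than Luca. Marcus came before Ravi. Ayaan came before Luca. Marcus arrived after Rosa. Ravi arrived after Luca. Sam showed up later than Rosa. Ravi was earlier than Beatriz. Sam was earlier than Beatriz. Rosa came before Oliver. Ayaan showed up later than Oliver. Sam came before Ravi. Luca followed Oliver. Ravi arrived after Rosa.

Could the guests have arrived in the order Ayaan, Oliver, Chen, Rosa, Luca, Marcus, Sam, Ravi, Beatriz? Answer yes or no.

The constraints require Rosa before Oliver, but in the proposed sequence Oliver appears ahead of Rosa. That one violation is enough.

no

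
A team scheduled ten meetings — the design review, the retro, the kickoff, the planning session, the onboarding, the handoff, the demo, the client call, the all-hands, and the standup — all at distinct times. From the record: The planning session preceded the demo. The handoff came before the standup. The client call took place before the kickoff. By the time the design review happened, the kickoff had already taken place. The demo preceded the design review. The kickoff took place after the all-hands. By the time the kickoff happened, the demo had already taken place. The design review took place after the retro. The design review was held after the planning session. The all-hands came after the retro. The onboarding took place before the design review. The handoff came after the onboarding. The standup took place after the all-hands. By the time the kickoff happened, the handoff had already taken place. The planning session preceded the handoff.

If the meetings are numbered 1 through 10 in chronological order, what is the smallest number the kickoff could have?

8

The all-hands, the client call, the demo, the handoff, the onboarding, the planning session, and the retro must all come before the kickoff — 7 forced predecessors.
Nothing else is forced ahead of the kickoff, so its earliest slot is position 7 + 1 = 8.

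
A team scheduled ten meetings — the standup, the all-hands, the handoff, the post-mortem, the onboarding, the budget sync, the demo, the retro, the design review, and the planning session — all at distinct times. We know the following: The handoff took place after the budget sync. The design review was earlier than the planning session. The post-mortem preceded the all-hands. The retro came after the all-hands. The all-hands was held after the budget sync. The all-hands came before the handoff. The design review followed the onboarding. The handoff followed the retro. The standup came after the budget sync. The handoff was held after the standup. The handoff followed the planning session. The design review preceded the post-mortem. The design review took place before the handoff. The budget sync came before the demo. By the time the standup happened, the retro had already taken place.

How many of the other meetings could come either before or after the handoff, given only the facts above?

Forced before the handoff: the all-hands, the budget sync, the design review, the onboarding, the planning session, the post-mortem, the retro, and the standup.
That leaves the demo with no forced order relative to the handoff — 1.

1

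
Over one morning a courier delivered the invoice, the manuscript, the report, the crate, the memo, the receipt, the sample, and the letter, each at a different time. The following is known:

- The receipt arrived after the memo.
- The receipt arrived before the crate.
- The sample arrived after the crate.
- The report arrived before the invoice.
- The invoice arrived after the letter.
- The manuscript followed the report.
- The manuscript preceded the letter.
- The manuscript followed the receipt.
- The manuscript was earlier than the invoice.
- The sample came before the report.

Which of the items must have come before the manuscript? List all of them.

the crate, the memo, the receipt, the report, the sample

Directly stated before the manuscript: the receipt and the report.
The crate reaches the manuscript via the crate → the sample → the report → the manuscript.
The memo reaches the manuscript via the memo → the receipt → the manuscript.
The sample reaches the manuscript via the sample → the report → the manuscript.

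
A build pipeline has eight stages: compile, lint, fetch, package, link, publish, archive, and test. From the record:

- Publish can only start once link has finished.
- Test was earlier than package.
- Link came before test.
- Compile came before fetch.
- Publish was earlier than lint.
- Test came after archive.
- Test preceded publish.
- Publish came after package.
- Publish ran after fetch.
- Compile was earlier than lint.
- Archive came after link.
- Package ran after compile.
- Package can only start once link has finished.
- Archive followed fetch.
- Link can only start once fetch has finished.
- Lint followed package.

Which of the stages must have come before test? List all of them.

Directly stated before test: archive and link.
Compile reaches test via compile → fetch → archive → test.
Fetch reaches test via fetch → archive → test.
No chain forces publish (or any of the others) ahead of test.

archive, compile, fetch, link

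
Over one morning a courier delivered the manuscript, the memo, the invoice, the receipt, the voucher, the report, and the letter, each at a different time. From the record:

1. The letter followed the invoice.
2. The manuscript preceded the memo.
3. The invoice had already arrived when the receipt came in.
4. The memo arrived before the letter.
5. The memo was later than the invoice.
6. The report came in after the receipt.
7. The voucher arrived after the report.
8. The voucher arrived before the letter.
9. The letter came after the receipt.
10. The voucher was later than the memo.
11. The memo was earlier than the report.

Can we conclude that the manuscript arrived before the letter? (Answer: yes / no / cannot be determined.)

yes

Chain the constraints: the manuscript → the memo → the letter. Each link is directly stated, so the manuscript comes before the letter.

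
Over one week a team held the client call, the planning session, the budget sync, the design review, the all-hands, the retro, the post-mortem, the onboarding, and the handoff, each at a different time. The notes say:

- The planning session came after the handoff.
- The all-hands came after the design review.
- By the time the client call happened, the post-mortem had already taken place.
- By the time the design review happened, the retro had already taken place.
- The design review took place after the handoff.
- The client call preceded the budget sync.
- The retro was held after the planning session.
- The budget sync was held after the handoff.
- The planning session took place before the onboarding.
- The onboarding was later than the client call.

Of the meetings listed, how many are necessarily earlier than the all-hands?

Directly stated before the all-hands: the design review.
The handoff reaches the all-hands via the handoff → the design review → the all-hands.
The planning session reaches the all-hands via the planning session → the retro → the design review → the all-hands.
The retro reaches the all-hands via the retro → the design review → the all-hands.
That's the design review, the handoff, the planning session, and the retro — 4 in all.

4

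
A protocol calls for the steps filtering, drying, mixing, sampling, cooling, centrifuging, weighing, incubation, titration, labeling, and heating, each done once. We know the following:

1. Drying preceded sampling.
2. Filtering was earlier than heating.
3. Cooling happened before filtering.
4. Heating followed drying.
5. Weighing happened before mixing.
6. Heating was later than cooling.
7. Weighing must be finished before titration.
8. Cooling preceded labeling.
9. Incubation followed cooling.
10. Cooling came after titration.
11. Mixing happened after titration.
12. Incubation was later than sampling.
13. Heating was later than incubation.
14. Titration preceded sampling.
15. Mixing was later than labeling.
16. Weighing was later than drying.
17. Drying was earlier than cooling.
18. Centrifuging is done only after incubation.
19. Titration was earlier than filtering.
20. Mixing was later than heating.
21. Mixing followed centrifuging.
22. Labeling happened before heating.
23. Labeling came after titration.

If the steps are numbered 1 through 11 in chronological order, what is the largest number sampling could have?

7

Sampling must come before centrifuging, heating, incubation, and mixing — 4 steps forced after it.
Everything else can be placed before sampling in some valid order, so sampling can sit as late as position 11 − 4 = 7.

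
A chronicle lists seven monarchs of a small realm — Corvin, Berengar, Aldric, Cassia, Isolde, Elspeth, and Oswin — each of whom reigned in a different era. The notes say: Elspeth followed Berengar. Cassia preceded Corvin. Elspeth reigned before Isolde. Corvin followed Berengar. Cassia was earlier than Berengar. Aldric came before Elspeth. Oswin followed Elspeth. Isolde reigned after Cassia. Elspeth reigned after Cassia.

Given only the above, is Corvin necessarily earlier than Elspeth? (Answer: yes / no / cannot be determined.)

cannot be determined

No chain of stated constraints runs from Corvin to Elspeth, and none runs from Elspeth to Corvin either.
So the relative order of Corvin and Elspeth is not fixed by the given facts.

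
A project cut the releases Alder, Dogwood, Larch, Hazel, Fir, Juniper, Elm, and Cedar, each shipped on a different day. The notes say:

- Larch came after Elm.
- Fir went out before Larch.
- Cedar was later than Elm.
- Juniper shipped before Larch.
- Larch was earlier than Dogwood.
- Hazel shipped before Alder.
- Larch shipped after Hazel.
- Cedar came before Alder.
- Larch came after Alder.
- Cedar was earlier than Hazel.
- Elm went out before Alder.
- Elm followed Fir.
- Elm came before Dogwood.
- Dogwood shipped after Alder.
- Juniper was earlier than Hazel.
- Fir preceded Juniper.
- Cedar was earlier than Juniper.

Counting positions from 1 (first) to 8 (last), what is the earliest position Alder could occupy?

Cedar, Elm, Fir, Hazel, and Juniper must all come before Alder — 5 forced predecessors.
Nothing else is forced ahead of Alder, so its earliest slot is position 5 + 1 = 6.

6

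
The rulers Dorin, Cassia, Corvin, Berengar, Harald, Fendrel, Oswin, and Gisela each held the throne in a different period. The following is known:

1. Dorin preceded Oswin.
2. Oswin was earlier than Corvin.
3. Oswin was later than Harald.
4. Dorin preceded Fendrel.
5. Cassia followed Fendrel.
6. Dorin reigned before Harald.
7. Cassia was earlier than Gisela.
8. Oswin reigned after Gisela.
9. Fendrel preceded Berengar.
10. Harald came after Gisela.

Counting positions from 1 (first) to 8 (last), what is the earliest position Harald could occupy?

Cassia, Dorin, Fendrel, and Gisela must all come before Harald — 4 forced predecessors.
Nothing else is forced ahead of Harald, so their earliest slot is position 4 + 1 = 5.

5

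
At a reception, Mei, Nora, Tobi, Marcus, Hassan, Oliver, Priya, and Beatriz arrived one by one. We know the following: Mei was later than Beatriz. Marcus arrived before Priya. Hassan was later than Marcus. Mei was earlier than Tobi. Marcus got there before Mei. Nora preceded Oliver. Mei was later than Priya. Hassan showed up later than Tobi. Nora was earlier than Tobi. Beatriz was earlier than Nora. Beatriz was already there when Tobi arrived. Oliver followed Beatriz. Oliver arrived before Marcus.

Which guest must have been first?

Beatriz

Beatriz has a chain of constraints placing them before every other guest, so Beatriz must be first.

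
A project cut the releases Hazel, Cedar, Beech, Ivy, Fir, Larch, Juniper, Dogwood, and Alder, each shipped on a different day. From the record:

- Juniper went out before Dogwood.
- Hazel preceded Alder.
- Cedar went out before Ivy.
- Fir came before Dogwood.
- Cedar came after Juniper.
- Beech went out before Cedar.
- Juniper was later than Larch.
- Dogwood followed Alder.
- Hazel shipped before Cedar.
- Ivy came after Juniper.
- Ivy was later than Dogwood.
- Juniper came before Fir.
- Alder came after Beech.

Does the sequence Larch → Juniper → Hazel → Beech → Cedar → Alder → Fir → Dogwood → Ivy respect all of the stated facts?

yes

Check each stated constraint against the proposed order — e.g. Juniper is ahead of Dogwood; Juniper is ahead of Ivy. Every pair is in the required order; nothing is violated.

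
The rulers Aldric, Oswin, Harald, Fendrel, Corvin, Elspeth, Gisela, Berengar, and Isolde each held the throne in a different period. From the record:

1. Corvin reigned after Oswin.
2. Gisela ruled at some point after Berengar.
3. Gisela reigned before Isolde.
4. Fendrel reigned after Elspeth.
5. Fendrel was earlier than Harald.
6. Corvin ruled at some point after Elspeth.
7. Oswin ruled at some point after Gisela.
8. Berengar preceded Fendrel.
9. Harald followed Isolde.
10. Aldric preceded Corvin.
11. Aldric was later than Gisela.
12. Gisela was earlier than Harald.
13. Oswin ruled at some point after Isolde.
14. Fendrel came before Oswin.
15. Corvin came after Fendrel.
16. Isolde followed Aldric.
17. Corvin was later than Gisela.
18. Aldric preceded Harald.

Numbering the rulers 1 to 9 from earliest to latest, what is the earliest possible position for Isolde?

Aldric, Berengar, and Gisela must all come before Isolde — 3 forced predecessors.
Nothing else is forced ahead of Isolde, so their earliest slot is position 3 + 1 = 4.

4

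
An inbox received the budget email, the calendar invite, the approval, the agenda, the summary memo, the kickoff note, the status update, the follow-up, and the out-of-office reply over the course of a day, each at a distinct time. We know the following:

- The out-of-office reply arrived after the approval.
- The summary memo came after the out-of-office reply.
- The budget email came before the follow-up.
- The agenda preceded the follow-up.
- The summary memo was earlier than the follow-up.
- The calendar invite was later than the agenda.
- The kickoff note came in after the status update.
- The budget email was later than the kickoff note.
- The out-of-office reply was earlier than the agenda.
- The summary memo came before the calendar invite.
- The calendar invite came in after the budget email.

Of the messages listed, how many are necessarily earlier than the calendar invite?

7

Directly stated before the calendar invite: the agenda, the budget email, and the summary memo.
The approval reaches the calendar invite via the approval → the out-of-office reply → the summary memo → the calendar invite.
The kickoff note reaches the calendar invite via the kickoff note → the budget email → the calendar invite.
The out-of-office reply reaches the calendar invite via the out-of-office reply → the summary memo → the calendar invite.
Likewise the status update reaches the calendar invite by chaining the stated constraints.
No chain forces the follow-up ahead of the calendar invite.
That's the agenda, the approval, the budget email, the kickoff note, the out-of-office reply, the status update, and the summary memo — 7 in all.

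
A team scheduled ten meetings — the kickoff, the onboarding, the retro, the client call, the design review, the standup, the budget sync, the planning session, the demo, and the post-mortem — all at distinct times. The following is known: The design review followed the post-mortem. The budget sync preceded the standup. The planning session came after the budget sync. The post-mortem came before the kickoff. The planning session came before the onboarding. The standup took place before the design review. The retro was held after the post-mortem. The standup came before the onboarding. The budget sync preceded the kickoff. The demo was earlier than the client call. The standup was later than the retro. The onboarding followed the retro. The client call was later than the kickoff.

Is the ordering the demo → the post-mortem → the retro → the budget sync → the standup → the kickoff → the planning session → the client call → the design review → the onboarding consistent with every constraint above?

yes

Check each stated constraint against the proposed order — e.g. the retro is ahead of the onboarding; the demo is ahead of the client call. Every pair is in the required order; nothing is violated.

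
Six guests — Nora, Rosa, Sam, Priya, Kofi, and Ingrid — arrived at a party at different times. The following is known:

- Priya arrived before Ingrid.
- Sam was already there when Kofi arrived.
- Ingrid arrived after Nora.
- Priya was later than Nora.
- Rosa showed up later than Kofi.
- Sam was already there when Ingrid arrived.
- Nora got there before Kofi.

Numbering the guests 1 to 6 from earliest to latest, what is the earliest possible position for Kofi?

3

Nora and Sam must both come before Kofi — 2 forced predecessors.
Nothing else is forced ahead of Kofi, so their earliest slot is position 2 + 1 = 3.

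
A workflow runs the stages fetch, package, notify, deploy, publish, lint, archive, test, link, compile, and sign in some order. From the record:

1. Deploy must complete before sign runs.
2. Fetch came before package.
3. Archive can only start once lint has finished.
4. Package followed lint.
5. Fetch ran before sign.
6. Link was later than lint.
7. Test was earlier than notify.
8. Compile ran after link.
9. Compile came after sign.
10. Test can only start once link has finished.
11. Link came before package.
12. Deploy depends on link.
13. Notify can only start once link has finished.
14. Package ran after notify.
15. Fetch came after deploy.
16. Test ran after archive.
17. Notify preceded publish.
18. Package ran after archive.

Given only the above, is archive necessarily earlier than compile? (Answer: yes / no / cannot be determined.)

No chain of stated constraints runs from archive to compile, and none runs from compile to archive either.
So the relative order of archive and compile is not fixed by the given facts.

cannot be determined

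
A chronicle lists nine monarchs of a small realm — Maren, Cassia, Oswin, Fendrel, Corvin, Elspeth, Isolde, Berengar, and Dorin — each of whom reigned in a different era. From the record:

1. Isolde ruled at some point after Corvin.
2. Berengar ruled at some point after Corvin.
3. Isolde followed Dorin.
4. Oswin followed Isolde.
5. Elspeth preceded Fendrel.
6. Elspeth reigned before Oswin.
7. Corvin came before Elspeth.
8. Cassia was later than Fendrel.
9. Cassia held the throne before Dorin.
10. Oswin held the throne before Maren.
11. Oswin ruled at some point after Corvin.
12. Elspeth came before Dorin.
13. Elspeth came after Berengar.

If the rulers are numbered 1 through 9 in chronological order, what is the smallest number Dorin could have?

6

Berengar, Cassia, Corvin, Elspeth, and Fendrel must all come before Dorin — 5 forced predecessors.
Nothing else is forced ahead of Dorin, so their earliest slot is position 5 + 1 = 6.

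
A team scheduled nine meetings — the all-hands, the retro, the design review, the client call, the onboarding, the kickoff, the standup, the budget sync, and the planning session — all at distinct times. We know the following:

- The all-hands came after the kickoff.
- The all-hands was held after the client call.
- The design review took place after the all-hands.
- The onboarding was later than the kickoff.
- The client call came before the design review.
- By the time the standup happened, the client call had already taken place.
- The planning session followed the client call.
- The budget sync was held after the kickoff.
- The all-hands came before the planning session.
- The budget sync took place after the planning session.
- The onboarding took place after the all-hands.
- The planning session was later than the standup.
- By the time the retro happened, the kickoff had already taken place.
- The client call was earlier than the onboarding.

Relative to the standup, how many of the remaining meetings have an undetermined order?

5

Forced before the standup: the client call; forced after the standup: the budget sync and the planning session.
That leaves the all-hands, the design review, the kickoff, the onboarding, and the retro with no forced order relative to the standup — 5.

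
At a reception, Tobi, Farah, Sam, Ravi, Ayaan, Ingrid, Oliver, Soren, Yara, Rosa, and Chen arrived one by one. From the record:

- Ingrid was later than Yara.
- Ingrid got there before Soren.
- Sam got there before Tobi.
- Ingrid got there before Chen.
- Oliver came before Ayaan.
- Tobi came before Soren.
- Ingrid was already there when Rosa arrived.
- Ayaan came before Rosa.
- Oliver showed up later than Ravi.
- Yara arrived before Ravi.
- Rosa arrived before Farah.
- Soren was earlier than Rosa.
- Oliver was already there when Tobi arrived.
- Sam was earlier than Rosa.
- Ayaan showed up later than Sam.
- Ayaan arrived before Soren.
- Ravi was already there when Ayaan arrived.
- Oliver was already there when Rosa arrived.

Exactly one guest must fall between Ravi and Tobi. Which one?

Tracing the constraints gives Ravi → Oliver → Tobi, so Oliver sits after Ravi and before Tobi.
No other guest is forced both after Ravi and before Tobi.

Oliver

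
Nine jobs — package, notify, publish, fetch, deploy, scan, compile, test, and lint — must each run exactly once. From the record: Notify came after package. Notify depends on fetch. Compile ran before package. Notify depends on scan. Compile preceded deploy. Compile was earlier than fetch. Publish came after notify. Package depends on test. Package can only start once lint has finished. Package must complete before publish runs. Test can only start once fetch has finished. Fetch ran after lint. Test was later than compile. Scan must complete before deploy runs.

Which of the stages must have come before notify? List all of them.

Directly stated before notify: fetch, package, and scan.
Compile reaches notify via compile → package → notify.
Lint reaches notify via lint → package → notify.
Test reaches notify via test → package → notify.

compile, fetch, lint, package, scan, test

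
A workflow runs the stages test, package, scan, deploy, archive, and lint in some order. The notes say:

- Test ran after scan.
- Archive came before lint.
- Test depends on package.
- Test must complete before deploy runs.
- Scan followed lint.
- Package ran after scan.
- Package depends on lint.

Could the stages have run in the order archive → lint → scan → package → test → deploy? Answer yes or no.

Check each stated constraint against the proposed order — e.g. scan is ahead of test; lint is ahead of package. Every pair is in the required order; nothing is violated.

yes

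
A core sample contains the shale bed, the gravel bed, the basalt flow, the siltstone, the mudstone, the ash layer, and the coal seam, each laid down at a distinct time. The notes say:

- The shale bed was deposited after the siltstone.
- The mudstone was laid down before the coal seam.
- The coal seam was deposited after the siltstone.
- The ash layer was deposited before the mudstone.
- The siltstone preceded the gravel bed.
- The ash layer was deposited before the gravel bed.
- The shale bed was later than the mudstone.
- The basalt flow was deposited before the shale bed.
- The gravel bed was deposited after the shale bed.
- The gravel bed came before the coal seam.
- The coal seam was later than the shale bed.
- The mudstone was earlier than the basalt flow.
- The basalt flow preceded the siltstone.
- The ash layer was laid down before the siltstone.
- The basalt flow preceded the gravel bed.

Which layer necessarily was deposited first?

The ash layer has a chain of constraints placing it before every other layer, so the ash layer must be first.

the ash layer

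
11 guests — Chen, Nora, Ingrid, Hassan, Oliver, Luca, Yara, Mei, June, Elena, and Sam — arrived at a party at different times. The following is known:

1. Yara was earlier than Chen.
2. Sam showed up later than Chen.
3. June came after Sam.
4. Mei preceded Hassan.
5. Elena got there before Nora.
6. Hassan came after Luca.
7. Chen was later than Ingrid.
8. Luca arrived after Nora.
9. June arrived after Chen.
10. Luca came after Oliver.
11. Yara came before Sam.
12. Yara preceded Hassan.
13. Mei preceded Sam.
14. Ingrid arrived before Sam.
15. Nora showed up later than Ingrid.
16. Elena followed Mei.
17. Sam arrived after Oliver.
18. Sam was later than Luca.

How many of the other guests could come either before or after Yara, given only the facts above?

6

Forced after Yara: Chen, Hassan, June, and Sam.
That leaves Elena, Ingrid, Luca, Mei, Nora, and Oliver with no forced order relative to Yara — 6.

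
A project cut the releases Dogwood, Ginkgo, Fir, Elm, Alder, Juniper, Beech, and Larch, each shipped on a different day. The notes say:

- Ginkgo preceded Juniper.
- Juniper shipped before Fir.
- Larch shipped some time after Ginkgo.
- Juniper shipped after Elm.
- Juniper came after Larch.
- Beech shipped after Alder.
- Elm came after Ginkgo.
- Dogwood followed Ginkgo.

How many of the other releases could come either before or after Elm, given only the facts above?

4

Forced before Elm: Ginkgo; forced after Elm: Fir and Juniper.
That leaves Alder, Beech, Dogwood, and Larch with no forced order relative to Elm — 4.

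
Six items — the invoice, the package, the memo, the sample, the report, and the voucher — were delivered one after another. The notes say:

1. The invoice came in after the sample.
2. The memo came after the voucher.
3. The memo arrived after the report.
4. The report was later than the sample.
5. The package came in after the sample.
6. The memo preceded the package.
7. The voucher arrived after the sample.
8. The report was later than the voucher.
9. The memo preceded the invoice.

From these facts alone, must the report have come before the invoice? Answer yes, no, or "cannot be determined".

yes

Chain the constraints: the report → the memo → the invoice. Each link is directly stated, so the report comes before the invoice.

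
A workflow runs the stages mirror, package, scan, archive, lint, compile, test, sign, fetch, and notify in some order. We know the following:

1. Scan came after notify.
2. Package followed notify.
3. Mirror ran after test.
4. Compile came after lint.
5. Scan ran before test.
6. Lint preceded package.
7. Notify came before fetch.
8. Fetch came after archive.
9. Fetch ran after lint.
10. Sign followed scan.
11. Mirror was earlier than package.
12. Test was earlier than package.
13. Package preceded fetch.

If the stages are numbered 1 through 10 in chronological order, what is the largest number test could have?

Test must come before fetch, mirror, and package — 3 stages forced after it.
Everything else can be placed before test in some valid order, so test can sit as late as position 10 − 3 = 7.

7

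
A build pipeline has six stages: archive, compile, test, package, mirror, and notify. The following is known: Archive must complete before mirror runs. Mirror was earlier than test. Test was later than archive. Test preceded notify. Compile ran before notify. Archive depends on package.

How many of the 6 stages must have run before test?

3

Directly stated before test: archive and mirror.
Package reaches test via package → archive → test.
That's archive, mirror, and package — 3 in all.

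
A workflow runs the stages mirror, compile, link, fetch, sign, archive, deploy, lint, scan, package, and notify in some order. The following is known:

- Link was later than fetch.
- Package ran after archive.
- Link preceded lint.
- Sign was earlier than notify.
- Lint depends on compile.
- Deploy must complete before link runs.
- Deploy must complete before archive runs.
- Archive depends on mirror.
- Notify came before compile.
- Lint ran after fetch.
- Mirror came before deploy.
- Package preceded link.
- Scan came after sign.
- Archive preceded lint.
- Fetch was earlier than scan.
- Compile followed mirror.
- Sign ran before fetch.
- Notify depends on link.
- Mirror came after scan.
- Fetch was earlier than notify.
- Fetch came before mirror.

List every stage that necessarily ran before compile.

Directly stated before compile: mirror and notify.
Archive reaches compile via archive → package → link → notify → compile.
Deploy reaches compile via deploy → link → notify → compile.
Fetch reaches compile via fetch → mirror → compile.
Likewise link, package, scan, and sign each reach compile by chaining the stated constraints.
No chain forces lint ahead of compile.

archive, deploy, fetch, link, mirror, notify, package, scan, sign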